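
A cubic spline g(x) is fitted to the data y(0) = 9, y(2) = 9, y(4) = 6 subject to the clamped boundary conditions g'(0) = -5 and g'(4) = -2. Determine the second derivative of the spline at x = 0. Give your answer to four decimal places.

9.3750

Let M_i = g''(x_i). Step sizes h_i = 2, 2; slopes of the chords Δ_i = (y_(i+1) - y_i)/h_i = 0, -3/2.
  2·M_0 + 8·M_1 + 2·M_2 = 6(Δ_1 - Δ_0) = -9
Clamped end conditions give two more equations: 2h_0·M_0 + h_0·M_1 = 6(Δ_0 - g'(0)) = 30 and h_1·M_1 + 2h_1·M_2 = 6(g'(4) - Δ_1) = -3.
Solving: M_0 = 75/8, M_1 = -15/4, M_2 = 9/8.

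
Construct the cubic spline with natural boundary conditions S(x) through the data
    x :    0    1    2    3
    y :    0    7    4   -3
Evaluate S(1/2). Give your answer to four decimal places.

Put σ_i = S'' at the i-th knot. Here h = (1, 1, 1) and Δ = (7, -3, -7), so the interior equations h_(i-1)·σ_(i-1) + 2(h_(i-1)+h_i)·σ_i + h_i·σ_(i+1) = 6(Δ_i − Δ_(i-1)) read
  1·σ_0 + 4·σ_1 + 1·σ_2 = 6(Δ_1 - Δ_0) = -60
  1·σ_1 + 4·σ_2 + 1·σ_3 = 6(Δ_2 - Δ_1) = -24
Natural end conditions: σ_0 = σ_3 = 0.
Solving: σ_0 = 0, σ_1 = -72/5, σ_2 = -12/5, σ_3 = 0.
On [0, 1], S(x) = 0 + 47/5·x + 0·x² - 12/5·x³.
With x = 1/2: S(1/2) = 22/5.

4.4000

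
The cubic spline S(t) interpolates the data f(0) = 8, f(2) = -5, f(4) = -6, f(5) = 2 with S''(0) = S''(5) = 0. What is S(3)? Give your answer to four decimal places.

-8.0568

Write σ_i for S''(x_i). With h_i = 2, 2, 1 and divided differences Δ_i = -13/2, -1/2, 8, the continuity of S' gives the tridiagonal system
  2·σ_0 + 8·σ_1 + 2·σ_2 = 6(Δ_1 - Δ_0) = 36
  2·σ_1 + 6·σ_2 + 1·σ_3 = 6(Δ_2 - Δ_1) = 51
Natural end conditions: σ_0 = σ_3 = 0.
Solving the tridiagonal system: σ_0 = 0, σ_1 = 57/22, σ_2 = 84/11, σ_3 = 0.
On [2, 4], S(t) = -5 - 105/22·(t - 2) + 57/44·(t - 2)² + 37/88·(t - 2)³.
With (t - 2) = 1: S(3) = -709/88.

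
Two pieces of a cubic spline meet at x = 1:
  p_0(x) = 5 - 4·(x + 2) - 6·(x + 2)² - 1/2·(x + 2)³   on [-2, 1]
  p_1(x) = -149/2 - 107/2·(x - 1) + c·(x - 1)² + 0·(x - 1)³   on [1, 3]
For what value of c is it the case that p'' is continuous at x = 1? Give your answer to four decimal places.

-10.5000

p_0''(x) = -12 - 3·(x + 2), so p_0''(1) = -21. On the right, p_1''(1) = 2c, so c = -21/2.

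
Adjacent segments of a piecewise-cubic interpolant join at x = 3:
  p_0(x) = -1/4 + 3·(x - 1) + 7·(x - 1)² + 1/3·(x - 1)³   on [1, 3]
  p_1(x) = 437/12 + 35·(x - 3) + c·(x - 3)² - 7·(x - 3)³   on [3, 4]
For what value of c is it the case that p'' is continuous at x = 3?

9

p_0''(x) = 14 + 2·(x - 1), so p_0''(3) = 18. On the right, p_1''(3) = 2c, so c = 9.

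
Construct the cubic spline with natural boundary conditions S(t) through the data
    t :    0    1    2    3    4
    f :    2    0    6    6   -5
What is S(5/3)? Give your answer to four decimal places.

3.8519

Write m_i for S''(x_i). With h_i = 1, 1, 1, 1 and divided differences Δ_i = -2, 6, 0, -11, the continuity of S' gives the tridiagonal system
  1·m_0 + 4·m_1 + 1·m_2 = 6(Δ_1 - Δ_0) = 48
  1·m_1 + 4·m_2 + 1·m_3 = 6(Δ_2 - Δ_1) = -36
  1·m_2 + 4·m_3 + 1·m_4 = 6(Δ_3 - Δ_2) = -66
Natural end conditions: m_0 = m_4 = 0.
Solving: m_0 = 0, m_1 = 57/4, m_2 = -9, m_3 = -57/4, m_4 = 0.
On [1, 2], S(t) = 0 + 11/4·(t - 1) + 57/8·(t - 1)² - 31/8·(t - 1)³.
With (t - 1) = 2/3: S(5/3) = 104/27.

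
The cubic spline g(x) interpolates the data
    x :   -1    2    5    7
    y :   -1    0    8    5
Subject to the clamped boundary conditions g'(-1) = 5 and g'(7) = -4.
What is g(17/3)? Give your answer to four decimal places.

With M_i denoting the second derivative at x_i, h_i = 3, 3, 2, and Δ_i = (y_(i+1) − y_i)/h_i = 1/3, 8/3, -3/2:
  3·M_0 + 12·M_1 + 3·M_2 = 6(Δ_1 - Δ_0) = 14
  3·M_1 + 10·M_2 + 2·M_3 = 6(Δ_2 - Δ_1) = -25
Clamped end conditions give two more equations: 2h_0·M_0 + h_0·M_1 = 6(Δ_0 - g'(-1)) = -28 and h_2·M_2 + 2h_2·M_3 = 6(g'(7) - Δ_2) = -15.
Forward elimination and back-substitution give M_0 = -245/38, M_1 = 203/57, M_2 = -119/38, M_3 = -83/38.
On [5, 7], g(x) = 8 + 25/19·(x - 5) - 119/76·(x - 5)² + 3/38·(x - 5)³.
With (x - 5) = 2/3: g(17/3) = 1403/171.

8.2047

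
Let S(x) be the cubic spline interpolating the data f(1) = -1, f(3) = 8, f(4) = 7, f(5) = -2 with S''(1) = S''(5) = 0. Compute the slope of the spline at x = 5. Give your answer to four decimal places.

Let m_i = S''(x_i). Step sizes h_i = 2, 1, 1; slopes of the chords Δ_i = (y_(i+1) - y_i)/h_i = 9/2, -1, -9.
  2·m_0 + 6·m_1 + 1·m_2 = 6(Δ_1 - Δ_0) = -33
  1·m_1 + 4·m_2 + 1·m_3 = 6(Δ_2 - Δ_1) = -48
Natural end conditions: m_0 = m_3 = 0.
Solving the tridiagonal system: m_0 = 0, m_1 = -84/23, m_2 = -255/23, m_3 = 0.
On [4, 5], S'(x) = b_2 + 2c_2·(x - 4) + 3d_2·(x - 4)² with b_2 = Δ_2 - h_2(2m_2 + m_3)/6 = -122/23, c_2 = m_2/2 = -255/46, d_2 = (m_3 - m_2)/(6h_2) = 85/46. So S'(5) = -499/46.

-10.8478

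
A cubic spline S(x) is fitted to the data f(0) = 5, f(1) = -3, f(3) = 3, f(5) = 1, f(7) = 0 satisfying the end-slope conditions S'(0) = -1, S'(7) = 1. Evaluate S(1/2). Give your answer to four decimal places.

Put M_i = S'' at the i-th knot. Here h = (1, 2, 2, 2) and Δ = (-8, 3, -1, -1/2), so the interior equations h_(i-1)·M_(i-1) + 2(h_(i-1)+h_i)·M_i + h_i·M_(i+1) = 6(Δ_i − Δ_(i-1)) read
  1·M_0 + 6·M_1 + 2·M_2 = 6(Δ_1 - Δ_0) = 66
  2·M_1 + 8·M_2 + 2·M_3 = 6(Δ_2 - Δ_1) = -24
  2·M_2 + 8·M_3 + 2·M_4 = 6(Δ_3 - Δ_2) = 3
Clamped end conditions give two more equations: 2h_0·M_0 + h_0·M_1 = 6(Δ_0 - S'(0)) = -42 and h_3·M_3 + 2h_3·M_4 = 6(S'(7) - Δ_3) = 9.
Solving: M_0 = -2615/86, M_1 = 809/43, M_2 = -1417/172, M_3 = 92/43, M_4 = 203/172.
On [0, 1], S(x) = 5 - 1·x - 2615/172·x² + 1411/172·x³.
With x = 1/2: S(1/2) = 2373/1376.

1.7246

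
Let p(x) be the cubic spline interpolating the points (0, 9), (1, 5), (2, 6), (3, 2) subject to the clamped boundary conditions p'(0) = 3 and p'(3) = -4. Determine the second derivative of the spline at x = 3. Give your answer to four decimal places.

6.9333

With M_i denoting the second derivative at x_i, h_i = 1, 1, 1, and Δ_i = (y_(i+1) − y_i)/h_i = -4, 1, -4:
  1·M_0 + 4·M_1 + 1·M_2 = 6(Δ_1 - Δ_0) = 30
  1·M_1 + 4·M_2 + 1·M_3 = 6(Δ_2 - Δ_1) = -30
Clamped end conditions give two more equations: 2h_0·M_0 + h_0·M_1 = 6(Δ_0 - p'(0)) = -42 and h_2·M_2 + 2h_2·M_3 = 6(p'(3) - Δ_2) = 0.
Forward elimination and back-substitution give M_0 = -454/15, M_1 = 278/15, M_2 = -208/15, M_3 = 104/15.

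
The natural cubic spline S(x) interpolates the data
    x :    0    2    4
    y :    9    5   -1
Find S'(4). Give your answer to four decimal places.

Put M_i = S'' at the i-th knot. Here h = (2, 2) and Δ = (-2, -3), so the interior equations h_(i-1)·M_(i-1) + 2(h_(i-1)+h_i)·M_i + h_i·M_(i+1) = 6(Δ_i − Δ_(i-1)) read
  2·M_0 + 8·M_1 + 2·M_2 = 6(Δ_1 - Δ_0) = -6
Natural end conditions: M_0 = M_2 = 0.
Hence M_0 = 0, M_1 = -3/4, M_2 = 0.
On [2, 4], S'(x) = b_1 + 2c_1·(x - 2) + 3d_1·(x - 2)² with b_1 = Δ_1 - h_1(2M_1 + M_2)/6 = -5/2, c_1 = M_1/2 = -3/8, d_1 = (M_2 - M_1)/(6h_1) = 1/16. So S'(4) = -13/4.

-3.2500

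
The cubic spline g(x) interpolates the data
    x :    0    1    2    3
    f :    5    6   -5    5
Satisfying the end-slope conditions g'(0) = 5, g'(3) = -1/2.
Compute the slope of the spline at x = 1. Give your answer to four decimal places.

-9.1667

Put σ_i = g'' at the i-th knot. Here h = (1, 1, 1) and Δ = (1, -11, 10), so the interior equations h_(i-1)·σ_(i-1) + 2(h_(i-1)+h_i)·σ_i + h_i·σ_(i+1) = 6(Δ_i − Δ_(i-1)) read
  1·σ_0 + 4·σ_1 + 1·σ_2 = 6(Δ_1 - Δ_0) = -72
  1·σ_1 + 4·σ_2 + 1·σ_3 = 6(Δ_2 - Δ_1) = 126
Clamped end conditions give two more equations: 2h_0·σ_0 + h_0·σ_1 = 6(Δ_0 - g'(0)) = -24 and h_2·σ_2 + 2h_2·σ_3 = 6(g'(3) - Δ_2) = -63.
Hence σ_0 = 13/3, σ_1 = -98/3, σ_2 = 163/3, σ_3 = -176/3.
On [1, 2], g'(x) = b_1 + 2c_1·(x - 1) + 3d_1·(x - 1)² with b_1 = Δ_1 - h_1(2σ_1 + σ_2)/6 = -55/6, c_1 = σ_1/2 = -49/3, d_1 = (σ_2 - σ_1)/(6h_1) = 29/2. So g'(1) = -55/6.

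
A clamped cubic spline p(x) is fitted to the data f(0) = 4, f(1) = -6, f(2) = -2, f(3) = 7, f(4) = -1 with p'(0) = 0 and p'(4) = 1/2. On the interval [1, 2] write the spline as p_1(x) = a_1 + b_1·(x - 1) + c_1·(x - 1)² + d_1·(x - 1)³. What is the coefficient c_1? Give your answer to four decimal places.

Write M_i for p''(x_i). With h_i = 1, 1, 1, 1 and divided differences Δ_i = -10, 4, 9, -8, the continuity of p' gives the tridiagonal system
  1·M_0 + 4·M_1 + 1·M_2 = 6(Δ_1 - Δ_0) = 84
  1·M_1 + 4·M_2 + 1·M_3 = 6(Δ_2 - Δ_1) = 30
  1·M_2 + 4·M_3 + 1·M_4 = 6(Δ_3 - Δ_2) = -102
Clamped end conditions give two more equations: 2h_0·M_0 + h_0·M_1 = 6(Δ_0 - p'(0)) = -60 and h_3·M_3 + 2h_3·M_4 = 6(p'(4) - Δ_3) = 51.
Hence M_0 = -359/8, M_1 = 119/4, M_2 = 79/8, M_3 = -157/4, M_4 = 361/8.
On [1, 2], with p_1(x) = a_1 + b_1·(x - 1) + c_1·(x - 1)² + d_1·(x - 1)³: c_1 = M_1/2 = 119/8, d_1 = (M_2 - M_1)/(6h_1) = -53/16, b_1 = Δ_1 - h_1(2M_1 + M_2)/6 = -121/16.

14.8750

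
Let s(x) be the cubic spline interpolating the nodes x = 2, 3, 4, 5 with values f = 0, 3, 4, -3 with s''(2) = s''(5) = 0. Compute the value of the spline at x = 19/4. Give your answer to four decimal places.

-0.7813

Write σ_i for s''(x_i). With h_i = 1, 1, 1 and divided differences Δ_i = 3, 1, -7, the continuity of s' gives the tridiagonal system
  1·σ_0 + 4·σ_1 + 1·σ_2 = 6(Δ_1 - Δ_0) = -12
  1·σ_1 + 4·σ_2 + 1·σ_3 = 6(Δ_2 - Δ_1) = -48
Natural end conditions: σ_0 = σ_3 = 0.
Forward elimination and back-substitution give σ_0 = 0, σ_1 = 0, σ_2 = -12, σ_3 = 0.
On [4, 5], s(x) = 4 - 3·(x - 4) - 6·(x - 4)² + 2·(x - 4)³.
With (x - 4) = 3/4: s(19/4) = -25/32.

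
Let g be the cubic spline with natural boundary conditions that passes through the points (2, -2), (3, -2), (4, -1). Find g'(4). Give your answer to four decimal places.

1.2500

Write σ_i for g''(x_i). With h_i = 1, 1 and divided differences Δ_i = 0, 1, the continuity of g' gives the tridiagonal system
  1·σ_0 + 4·σ_1 + 1·σ_2 = 6(Δ_1 - Δ_0) = 6
Natural end conditions: σ_0 = σ_2 = 0.
Hence σ_0 = 0, σ_1 = 3/2, σ_2 = 0.
On [3, 4], g'(x) = b_1 + 2c_1·(x - 3) + 3d_1·(x - 3)² with b_1 = Δ_1 - h_1(2σ_1 + σ_2)/6 = 1/2, c_1 = σ_1/2 = 3/4, d_1 = (σ_2 - σ_1)/(6h_1) = -1/4. So g'(4) = 5/4.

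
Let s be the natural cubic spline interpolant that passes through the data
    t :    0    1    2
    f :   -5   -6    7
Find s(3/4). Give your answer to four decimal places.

-6.8984

Write M_i for s''(x_i). With h_i = 1, 1 and divided differences Δ_i = -1, 13, the continuity of s' gives the tridiagonal system
  1·M_0 + 4·M_1 + 1·M_2 = 6(Δ_1 - Δ_0) = 84
Natural end conditions: M_0 = M_2 = 0.
Solving the tridiagonal system: M_0 = 0, M_1 = 21, M_2 = 0.
On [0, 1], s(t) = -5 - 9/2·t + 0·t² + 7/2·t³.
With t = 3/4: s(3/4) = -883/128.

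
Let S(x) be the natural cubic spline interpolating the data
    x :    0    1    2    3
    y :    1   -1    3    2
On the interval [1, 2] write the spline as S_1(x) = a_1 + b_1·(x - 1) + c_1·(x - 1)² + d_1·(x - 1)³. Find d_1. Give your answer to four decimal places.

With M_i denoting the second derivative at x_i, h_i = 1, 1, 1, and Δ_i = (y_(i+1) − y_i)/h_i = -2, 4, -1:
  1·M_0 + 4·M_1 + 1·M_2 = 6(Δ_1 - Δ_0) = 36
  1·M_1 + 4·M_2 + 1·M_3 = 6(Δ_2 - Δ_1) = -30
Natural end conditions: M_0 = M_3 = 0.
Forward elimination and back-substitution give M_0 = 0, M_1 = 58/5, M_2 = -52/5, M_3 = 0.
On [1, 2], with S_1(x) = a_1 + b_1·(x - 1) + c_1·(x - 1)² + d_1·(x - 1)³: c_1 = M_1/2 = 29/5, d_1 = (M_2 - M_1)/(6h_1) = -11/3, b_1 = Δ_1 - h_1(2M_1 + M_2)/6 = 28/15.

-3.6667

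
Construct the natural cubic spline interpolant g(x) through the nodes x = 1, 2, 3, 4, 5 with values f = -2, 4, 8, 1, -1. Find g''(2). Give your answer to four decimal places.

2.0357

Write m_i for g''(x_i). With h_i = 1, 1, 1, 1 and divided differences Δ_i = 6, 4, -7, -2, the continuity of g' gives the tridiagonal system
  1·m_0 + 4·m_1 + 1·m_2 = 6(Δ_1 - Δ_0) = -12
  1·m_1 + 4·m_2 + 1·m_3 = 6(Δ_2 - Δ_1) = -66
  1·m_2 + 4·m_3 + 1·m_4 = 6(Δ_3 - Δ_2) = 30
Natural end conditions: m_0 = m_4 = 0.
Hence m_0 = 0, m_1 = 57/28, m_2 = -141/7, m_3 = 351/28, m_4 = 0.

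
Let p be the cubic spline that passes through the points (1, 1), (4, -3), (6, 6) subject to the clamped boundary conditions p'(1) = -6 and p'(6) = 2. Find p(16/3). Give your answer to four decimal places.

3.6444

Put σ_i = p'' at the i-th knot. Here h = (3, 2) and Δ = (-4/3, 9/2), so the interior equations h_(i-1)·σ_(i-1) + 2(h_(i-1)+h_i)·σ_i + h_i·σ_(i+1) = 6(Δ_i − Δ_(i-1)) read
  3·σ_0 + 10·σ_1 + 2·σ_2 = 6(Δ_1 - Δ_0) = 35
Clamped end conditions give two more equations: 2h_0·σ_0 + h_0·σ_1 = 6(Δ_0 - p'(1)) = 28 and h_1·σ_1 + 2h_1·σ_2 = 6(p'(6) - Δ_1) = -15.
Hence σ_0 = 83/30, σ_1 = 19/5, σ_2 = -113/20.
On [4, 6], p(x) = -3 + 77/20·(x - 4) + 19/10·(x - 4)² - 63/80·(x - 4)³.
With (x - 4) = 4/3: p(16/3) = 164/45.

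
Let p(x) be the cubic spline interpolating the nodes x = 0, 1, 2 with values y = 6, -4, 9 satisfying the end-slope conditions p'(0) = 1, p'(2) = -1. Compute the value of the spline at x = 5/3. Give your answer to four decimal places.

5.9444

Let M_i = p''(x_i). Step sizes h_i = 1, 1; slopes of the chords Δ_i = (y_(i+1) - y_i)/h_i = -10, 13.
  1·M_0 + 4·M_1 + 1·M_2 = 6(Δ_1 - Δ_0) = 138
Clamped end conditions give two more equations: 2h_0·M_0 + h_0·M_1 = 6(Δ_0 - p'(0)) = -66 and h_1·M_1 + 2h_1·M_2 = 6(p'(2) - Δ_1) = -84.
Hence M_0 = -137/2, M_1 = 71, M_2 = -155/2.
On [1, 2], p(x) = -4 + 9/4·(x - 1) + 71/2·(x - 1)² - 99/4·(x - 1)³.
With (x - 1) = 2/3: p(5/3) = 107/18.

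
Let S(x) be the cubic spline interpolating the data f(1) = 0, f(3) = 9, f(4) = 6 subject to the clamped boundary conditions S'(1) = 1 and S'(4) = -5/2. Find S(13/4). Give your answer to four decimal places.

With m_i denoting the second derivative at x_i, h_i = 2, 1, and Δ_i = (y_(i+1) − y_i)/h_i = 9/2, -3:
  2·m_0 + 6·m_1 + 1·m_2 = 6(Δ_1 - Δ_0) = -45
Clamped end conditions give two more equations: 2h_0·m_0 + h_0·m_1 = 6(Δ_0 - S'(1)) = 21 and h_1·m_1 + 2h_1·m_2 = 6(S'(4) - Δ_1) = 3.
Solving the tridiagonal system: m_0 = 139/12, m_1 = -38/3, m_2 = 47/6.
On [3, 4], S(x) = 9 - 1/12·(x - 3) - 19/3·(x - 3)² + 41/12·(x - 3)³.
With (x - 3) = 1/4: S(13/4) = 2211/256.

8.6367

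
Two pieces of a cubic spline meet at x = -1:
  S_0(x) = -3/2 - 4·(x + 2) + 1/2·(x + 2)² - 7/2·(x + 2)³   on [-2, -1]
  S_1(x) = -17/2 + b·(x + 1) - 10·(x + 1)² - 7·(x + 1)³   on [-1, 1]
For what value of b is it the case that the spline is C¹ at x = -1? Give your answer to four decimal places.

S_0'(x) = -4 + 1·(x + 2) - 21/2·(x + 2)², so S_0'(-1) = -27/2. On the right, S_1'(-1) = b, so b = -27/2.

-13.5000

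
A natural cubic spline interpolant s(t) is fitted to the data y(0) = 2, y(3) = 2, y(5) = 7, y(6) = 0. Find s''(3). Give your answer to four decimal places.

Write M_i for s''(x_i). With h_i = 3, 2, 1 and divided differences Δ_i = 0, 5/2, -7, the continuity of s' gives the tridiagonal system
  3·M_0 + 10·M_1 + 2·M_2 = 6(Δ_1 - Δ_0) = 15
  2·M_1 + 6·M_2 + 1·M_3 = 6(Δ_2 - Δ_1) = -57
Natural end conditions: M_0 = M_3 = 0.
Solving the tridiagonal system: M_0 = 0, M_1 = 51/14, M_2 = -75/7, M_3 = 0.

3.6429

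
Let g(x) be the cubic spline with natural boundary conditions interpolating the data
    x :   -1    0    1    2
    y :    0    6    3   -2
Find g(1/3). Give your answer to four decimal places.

5.8198

With m_i denoting the second derivative at x_i, h_i = 1, 1, 1, and Δ_i = (y_(i+1) − y_i)/h_i = 6, -3, -5:
  1·m_0 + 4·m_1 + 1·m_2 = 6(Δ_1 - Δ_0) = -54
  1·m_1 + 4·m_2 + 1·m_3 = 6(Δ_2 - Δ_1) = -12
Natural end conditions: m_0 = m_3 = 0.
Forward elimination and back-substitution give m_0 = 0, m_1 = -68/5, m_2 = 2/5, m_3 = 0.
On [0, 1], g(x) = 6 + 22/15·x - 34/5·x² + 7/3·x³.
With x = 1/3: g(1/3) = 2357/405.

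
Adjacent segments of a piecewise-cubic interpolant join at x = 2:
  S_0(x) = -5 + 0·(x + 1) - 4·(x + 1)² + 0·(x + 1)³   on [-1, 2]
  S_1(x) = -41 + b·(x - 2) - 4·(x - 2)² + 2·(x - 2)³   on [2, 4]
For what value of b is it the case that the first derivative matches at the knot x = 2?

S_0'(x) = 0 - 8·(x + 1) + 0·(x + 1)², so S_0'(2) = -24. On the right, S_1'(2) = b, so b = -24.

-24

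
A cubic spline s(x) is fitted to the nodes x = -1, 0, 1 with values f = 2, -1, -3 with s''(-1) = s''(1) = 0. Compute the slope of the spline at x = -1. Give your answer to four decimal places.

Put M_i = s'' at the i-th knot. Here h = (1, 1) and Δ = (-3, -2), so the interior equations h_(i-1)·M_(i-1) + 2(h_(i-1)+h_i)·M_i + h_i·M_(i+1) = 6(Δ_i − Δ_(i-1)) read
  1·M_0 + 4·M_1 + 1·M_2 = 6(Δ_1 - Δ_0) = 6
Natural end conditions: M_0 = M_2 = 0.
Hence M_0 = 0, M_1 = 3/2, M_2 = 0.
On [-1, 0], s'(x) = b_0 + 2c_0·(x + 1) + 3d_0·(x + 1)² with b_0 = Δ_0 - h_0(2M_0 + M_1)/6 = -13/4, c_0 = M_0/2 = 0, d_0 = (M_1 - M_0)/(6h_0) = 1/4. So s'(-1) = -13/4.

-3.2500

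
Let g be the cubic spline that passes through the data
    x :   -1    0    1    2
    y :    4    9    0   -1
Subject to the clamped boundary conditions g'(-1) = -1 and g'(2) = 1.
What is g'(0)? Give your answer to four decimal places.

-0.8667

Put σ_i = g'' at the i-th knot. Here h = (1, 1, 1) and Δ = (5, -9, -1), so the interior equations h_(i-1)·σ_(i-1) + 2(h_(i-1)+h_i)·σ_i + h_i·σ_(i+1) = 6(Δ_i − Δ_(i-1)) read
  1·σ_0 + 4·σ_1 + 1·σ_2 = 6(Δ_1 - Δ_0) = -84
  1·σ_1 + 4·σ_2 + 1·σ_3 = 6(Δ_2 - Δ_1) = 48
Clamped end conditions give two more equations: 2h_0·σ_0 + h_0·σ_1 = 6(Δ_0 - g'(-1)) = 36 and h_2·σ_2 + 2h_2·σ_3 = 6(g'(2) - Δ_2) = 12.
Solving: σ_0 = 536/15, σ_1 = -532/15, σ_2 = 332/15, σ_3 = -76/15.
On [0, 1], g'(x) = b_1 + 2c_1·x + 3d_1·x² with b_1 = Δ_1 - h_1(2σ_1 + σ_2)/6 = -13/15, c_1 = σ_1/2 = -266/15, d_1 = (σ_2 - σ_1)/(6h_1) = 48/5. So g'(0) = -13/15.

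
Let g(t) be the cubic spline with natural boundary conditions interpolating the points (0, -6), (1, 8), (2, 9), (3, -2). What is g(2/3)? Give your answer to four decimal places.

4.3210

With m_i denoting the second derivative at x_i, h_i = 1, 1, 1, and Δ_i = (y_(i+1) − y_i)/h_i = 14, 1, -11:
  1·m_0 + 4·m_1 + 1·m_2 = 6(Δ_1 - Δ_0) = -78
  1·m_1 + 4·m_2 + 1·m_3 = 6(Δ_2 - Δ_1) = -72
Natural end conditions: m_0 = m_3 = 0.
Solving: m_0 = 0, m_1 = -16, m_2 = -14, m_3 = 0.
On [0, 1], g(t) = -6 + 50/3·t + 0·t² - 8/3·t³.
With t = 2/3: g(2/3) = 350/81.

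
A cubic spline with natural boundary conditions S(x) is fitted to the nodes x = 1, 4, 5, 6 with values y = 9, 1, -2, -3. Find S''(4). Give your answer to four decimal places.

-0.6452

Let M_i = S''(x_i). Step sizes h_i = 3, 1, 1; slopes of the chords Δ_i = (y_(i+1) - y_i)/h_i = -8/3, -3, -1.
  3·M_0 + 8·M_1 + 1·M_2 = 6(Δ_1 - Δ_0) = -2
  1·M_1 + 4·M_2 + 1·M_3 = 6(Δ_2 - Δ_1) = 12
Natural end conditions: M_0 = M_3 = 0.
Hence M_0 = 0, M_1 = -20/31, M_2 = 98/31, M_3 = 0.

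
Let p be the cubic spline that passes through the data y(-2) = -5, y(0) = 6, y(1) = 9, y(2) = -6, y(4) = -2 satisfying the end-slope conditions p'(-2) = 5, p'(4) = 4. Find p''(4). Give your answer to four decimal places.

Let M_i = p''(x_i). Step sizes h_i = 2, 1, 1, 2; slopes of the chords Δ_i = (y_(i+1) - y_i)/h_i = 11/2, 3, -15, 2.
  2·M_0 + 6·M_1 + 1·M_2 = 6(Δ_1 - Δ_0) = -15
  1·M_1 + 4·M_2 + 1·M_3 = 6(Δ_2 - Δ_1) = -108
  1·M_2 + 6·M_3 + 2·M_4 = 6(Δ_3 - Δ_2) = 102
Clamped end conditions give two more equations: 2h_0·M_0 + h_0·M_1 = 6(Δ_0 - p'(-2)) = 3 and h_3·M_3 + 2h_3·M_4 = 6(p'(4) - Δ_3) = 12.
Forward elimination and back-substitution give M_0 = -25/24, M_1 = 43/12, M_2 = -413/12, M_3 = 313/12, M_4 = -241/24.

-10.0417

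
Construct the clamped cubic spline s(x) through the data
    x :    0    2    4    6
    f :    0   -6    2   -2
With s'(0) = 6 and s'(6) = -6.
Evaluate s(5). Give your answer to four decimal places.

Put M_i = s'' at the i-th knot. Here h = (2, 2, 2) and Δ = (-3, 4, -2), so the interior equations h_(i-1)·M_(i-1) + 2(h_(i-1)+h_i)·M_i + h_i·M_(i+1) = 6(Δ_i − Δ_(i-1)) read
  2·M_0 + 8·M_1 + 2·M_2 = 6(Δ_1 - Δ_0) = 42
  2·M_1 + 8·M_2 + 2·M_3 = 6(Δ_2 - Δ_1) = -36
Clamped end conditions give two more equations: 2h_0·M_0 + h_0·M_1 = 6(Δ_0 - s'(0)) = -54 and h_2·M_2 + 2h_2·M_3 = 6(s'(6) - Δ_2) = -24.
Solving: M_0 = -97/5, M_1 = 59/5, M_2 = -34/5, M_3 = -13/5.
On [4, 6], s(x) = 2 + 17/5·(x - 4) - 17/5·(x - 4)² + 7/20·(x - 4)³.
With (x - 4) = 1: s(5) = 47/20.

2.3500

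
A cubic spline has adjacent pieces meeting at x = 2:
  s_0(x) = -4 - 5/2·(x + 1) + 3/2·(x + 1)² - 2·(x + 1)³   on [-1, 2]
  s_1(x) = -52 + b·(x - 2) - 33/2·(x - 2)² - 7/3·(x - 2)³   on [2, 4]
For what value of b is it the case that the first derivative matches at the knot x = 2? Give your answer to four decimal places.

-47.5000

s_0'(x) = -5/2 + 3·(x + 1) - 6·(x + 1)², so s_0'(2) = -95/2. On the right, s_1'(2) = b, so b = -95/2.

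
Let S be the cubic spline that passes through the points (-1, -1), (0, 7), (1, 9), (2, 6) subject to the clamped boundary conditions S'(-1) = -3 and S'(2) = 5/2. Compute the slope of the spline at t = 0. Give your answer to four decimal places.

9.1667

Let m_i = S''(x_i). Step sizes h_i = 1, 1, 1; slopes of the chords Δ_i = (y_(i+1) - y_i)/h_i = 8, 2, -3.
  1·m_0 + 4·m_1 + 1·m_2 = 6(Δ_1 - Δ_0) = -36
  1·m_1 + 4·m_2 + 1·m_3 = 6(Δ_2 - Δ_1) = -30
Clamped end conditions give two more equations: 2h_0·m_0 + h_0·m_1 = 6(Δ_0 - S'(-1)) = 66 and h_2·m_2 + 2h_2·m_3 = 6(S'(2) - Δ_2) = 33.
Solving: m_0 = 125/3, m_1 = -52/3, m_2 = -25/3, m_3 = 62/3.
On [0, 1], S'(t) = b_1 + 2c_1·t + 3d_1·t² with b_1 = Δ_1 - h_1(2m_1 + m_2)/6 = 55/6, c_1 = m_1/2 = -26/3, d_1 = (m_2 - m_1)/(6h_1) = 3/2. So S'(0) = 55/6.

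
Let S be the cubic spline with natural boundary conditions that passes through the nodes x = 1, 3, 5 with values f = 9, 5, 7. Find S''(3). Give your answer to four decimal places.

With m_i denoting the second derivative at x_i, h_i = 2, 2, and Δ_i = (y_(i+1) − y_i)/h_i = -2, 1:
  2·m_0 + 8·m_1 + 2·m_2 = 6(Δ_1 - Δ_0) = 18
Natural end conditions: m_0 = m_2 = 0.
Forward elimination and back-substitution give m_0 = 0, m_1 = 9/4, m_2 = 0.

2.2500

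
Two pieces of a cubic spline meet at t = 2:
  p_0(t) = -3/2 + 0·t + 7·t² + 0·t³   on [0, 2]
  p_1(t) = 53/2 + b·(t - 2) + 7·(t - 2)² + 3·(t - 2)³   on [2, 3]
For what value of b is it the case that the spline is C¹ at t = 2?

28

p_0'(t) = 0 + 14·t + 0·t², so p_0'(2) = 28. On the right, p_1'(2) = b, so b = 28.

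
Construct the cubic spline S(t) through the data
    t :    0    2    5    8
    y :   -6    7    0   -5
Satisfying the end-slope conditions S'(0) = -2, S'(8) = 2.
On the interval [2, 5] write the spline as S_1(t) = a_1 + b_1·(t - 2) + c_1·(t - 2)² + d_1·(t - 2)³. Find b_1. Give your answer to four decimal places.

6.0526

With M_i denoting the second derivative at x_i, h_i = 2, 3, 3, and Δ_i = (y_(i+1) − y_i)/h_i = 13/2, -7/3, -5/3:
  2·M_0 + 10·M_1 + 3·M_2 = 6(Δ_1 - Δ_0) = -53
  3·M_1 + 12·M_2 + 3·M_3 = 6(Δ_2 - Δ_1) = 4
Clamped end conditions give two more equations: 2h_0·M_0 + h_0·M_1 = 6(Δ_0 - S'(0)) = 51 and h_2·M_2 + 2h_2·M_3 = 6(S'(8) - Δ_2) = 22.
Solving the tridiagonal system: M_0 = 663/38, M_1 = -357/38, M_2 = 115/57, M_3 = 101/38.
On [2, 5], with S_1(t) = a_1 + b_1·(t - 2) + c_1·(t - 2)² + d_1·(t - 2)³: c_1 = M_1/2 = -357/76, d_1 = (M_2 - M_1)/(6h_1) = 1301/2052, b_1 = Δ_1 - h_1(2M_1 + M_2)/6 = 115/19.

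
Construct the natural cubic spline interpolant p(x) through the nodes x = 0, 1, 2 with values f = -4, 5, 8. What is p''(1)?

Let M_i = p''(x_i). Step sizes h_i = 1, 1; slopes of the chords Δ_i = (y_(i+1) - y_i)/h_i = 9, 3.
  1·M_0 + 4·M_1 + 1·M_2 = 6(Δ_1 - Δ_0) = -36
Natural end conditions: M_0 = M_2 = 0.
Solving: M_0 = 0, M_1 = -9, M_2 = 0.

-9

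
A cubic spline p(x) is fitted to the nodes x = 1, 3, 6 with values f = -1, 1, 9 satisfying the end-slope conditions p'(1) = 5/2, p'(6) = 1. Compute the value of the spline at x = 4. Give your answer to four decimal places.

3.5407

Write M_i for p''(x_i). With h_i = 2, 3 and divided differences Δ_i = 1, 8/3, the continuity of p' gives the tridiagonal system
  2·M_0 + 10·M_1 + 3·M_2 = 6(Δ_1 - Δ_0) = 10
Clamped end conditions give two more equations: 2h_0·M_0 + h_0·M_1 = 6(Δ_0 - p'(1)) = -9 and h_1·M_1 + 2h_1·M_2 = 6(p'(6) - Δ_1) = -10.
Forward elimination and back-substitution give M_0 = -71/20, M_1 = 13/5, M_2 = -89/30.
On [3, 6], p(x) = 1 + 31/20·(x - 3) + 13/10·(x - 3)² - 167/540·(x - 3)³.
With (x - 3) = 1: p(4) = 478/135.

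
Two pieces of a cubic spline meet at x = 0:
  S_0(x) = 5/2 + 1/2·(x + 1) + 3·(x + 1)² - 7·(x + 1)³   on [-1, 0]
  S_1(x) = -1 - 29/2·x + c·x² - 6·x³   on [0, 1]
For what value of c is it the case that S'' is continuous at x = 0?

S_0''(x) = 6 - 42·(x + 1), so S_0''(0) = -36. On the right, S_1''(0) = 2c, so c = -18.

-18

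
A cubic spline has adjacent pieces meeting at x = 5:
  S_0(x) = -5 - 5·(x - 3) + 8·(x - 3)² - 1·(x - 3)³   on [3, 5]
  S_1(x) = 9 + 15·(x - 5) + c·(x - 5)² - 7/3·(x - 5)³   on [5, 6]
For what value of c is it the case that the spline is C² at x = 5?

S_0''(x) = 16 - 6·(x - 3), so S_0''(5) = 4. On the right, S_1''(5) = 2c, so c = 2.

2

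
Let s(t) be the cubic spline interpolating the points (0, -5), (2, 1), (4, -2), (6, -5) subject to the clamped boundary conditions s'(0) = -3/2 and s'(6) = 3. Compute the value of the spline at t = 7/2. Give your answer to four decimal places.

Put M_i = s'' at the i-th knot. Here h = (2, 2, 2) and Δ = (3, -3/2, -3/2), so the interior equations h_(i-1)·M_(i-1) + 2(h_(i-1)+h_i)·M_i + h_i·M_(i+1) = 6(Δ_i − Δ_(i-1)) read
  2·M_0 + 8·M_1 + 2·M_2 = 6(Δ_1 - Δ_0) = -27
  2·M_1 + 8·M_2 + 2·M_3 = 6(Δ_2 - Δ_1) = 0
Clamped end conditions give two more equations: 2h_0·M_0 + h_0·M_1 = 6(Δ_0 - s'(0)) = 27 and h_2·M_2 + 2h_2·M_3 = 6(s'(6) - Δ_2) = 27.
Hence M_0 = 48/5, M_1 = -57/10, M_2 = -3/10, M_3 = 69/10.
On [2, 4], s(t) = 1 + 12/5·(t - 2) - 57/20·(t - 2)² + 9/20·(t - 2)³.
With (t - 2) = 3/2: s(7/2) = -47/160.

-0.2938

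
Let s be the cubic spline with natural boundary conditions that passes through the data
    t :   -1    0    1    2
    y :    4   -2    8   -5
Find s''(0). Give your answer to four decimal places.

Write M_i for s''(x_i). With h_i = 1, 1, 1 and divided differences Δ_i = -6, 10, -13, the continuity of s' gives the tridiagonal system
  1·M_0 + 4·M_1 + 1·M_2 = 6(Δ_1 - Δ_0) = 96
  1·M_1 + 4·M_2 + 1·M_3 = 6(Δ_2 - Δ_1) = -138
Natural end conditions: M_0 = M_3 = 0.
Solving the tridiagonal system: M_0 = 0, M_1 = 174/5, M_2 = -216/5, M_3 = 0.

34.8000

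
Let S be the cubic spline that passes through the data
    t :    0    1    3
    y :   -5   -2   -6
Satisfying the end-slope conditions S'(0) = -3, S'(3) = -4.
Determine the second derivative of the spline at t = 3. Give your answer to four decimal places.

Let m_i = S''(x_i). Step sizes h_i = 1, 2; slopes of the chords Δ_i = (y_(i+1) - y_i)/h_i = 3, -2.
  1·m_0 + 6·m_1 + 2·m_2 = 6(Δ_1 - Δ_0) = -30
Clamped end conditions give two more equations: 2h_0·m_0 + h_0·m_1 = 6(Δ_0 - S'(0)) = 36 and h_1·m_1 + 2h_1·m_2 = 6(S'(3) - Δ_1) = -12.
Solving: m_0 = 68/3, m_1 = -28/3, m_2 = 5/3.

1.6667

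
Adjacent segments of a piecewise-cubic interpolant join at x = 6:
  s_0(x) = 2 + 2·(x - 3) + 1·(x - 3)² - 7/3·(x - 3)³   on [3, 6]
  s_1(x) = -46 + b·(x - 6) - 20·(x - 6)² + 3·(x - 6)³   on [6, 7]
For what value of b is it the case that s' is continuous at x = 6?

-55

s_0'(x) = 2 + 2·(x - 3) - 7·(x - 3)², so s_0'(6) = -55. On the right, s_1'(6) = b, so b = -55.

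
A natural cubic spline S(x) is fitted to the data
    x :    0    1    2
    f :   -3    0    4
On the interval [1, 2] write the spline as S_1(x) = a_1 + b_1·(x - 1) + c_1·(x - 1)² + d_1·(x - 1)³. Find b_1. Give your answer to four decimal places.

3.5000

Put M_i = S'' at the i-th knot. Here h = (1, 1) and Δ = (3, 4), so the interior equations h_(i-1)·M_(i-1) + 2(h_(i-1)+h_i)·M_i + h_i·M_(i+1) = 6(Δ_i − Δ_(i-1)) read
  1·M_0 + 4·M_1 + 1·M_2 = 6(Δ_1 - Δ_0) = 6
Natural end conditions: M_0 = M_2 = 0.
Hence M_0 = 0, M_1 = 3/2, M_2 = 0.
On [1, 2], with S_1(x) = a_1 + b_1·(x - 1) + c_1·(x - 1)² + d_1·(x - 1)³: c_1 = M_1/2 = 3/4, d_1 = (M_2 - M_1)/(6h_1) = -1/4, b_1 = Δ_1 - h_1(2M_1 + M_2)/6 = 7/2.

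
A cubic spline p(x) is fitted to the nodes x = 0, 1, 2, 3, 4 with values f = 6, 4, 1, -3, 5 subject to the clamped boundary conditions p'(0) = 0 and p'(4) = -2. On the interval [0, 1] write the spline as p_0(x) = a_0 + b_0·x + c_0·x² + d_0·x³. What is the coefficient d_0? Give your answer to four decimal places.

1.7321

Write σ_i for p''(x_i). With h_i = 1, 1, 1, 1 and divided differences Δ_i = -2, -3, -4, 8, the continuity of p' gives the tridiagonal system
  1·σ_0 + 4·σ_1 + 1·σ_2 = 6(Δ_1 - Δ_0) = -6
  1·σ_1 + 4·σ_2 + 1·σ_3 = 6(Δ_2 - Δ_1) = -6
  1·σ_2 + 4·σ_3 + 1·σ_4 = 6(Δ_3 - Δ_2) = 72
Clamped end conditions give two more equations: 2h_0·σ_0 + h_0·σ_1 = 6(Δ_0 - p'(0)) = -12 and h_3·σ_3 + 2h_3·σ_4 = 6(p'(4) - Δ_3) = -60.
Forward elimination and back-substitution give σ_0 = -209/28, σ_1 = 41/14, σ_2 = -41/4, σ_3 = 449/14, σ_4 = -1289/28.
On [0, 1], with p_0(x) = a_0 + b_0·x + c_0·x² + d_0·x³: c_0 = σ_0/2 = -209/56, d_0 = (σ_1 - σ_0)/(6h_0) = 97/56, b_0 = Δ_0 - h_0(2σ_0 + σ_1)/6 = 0.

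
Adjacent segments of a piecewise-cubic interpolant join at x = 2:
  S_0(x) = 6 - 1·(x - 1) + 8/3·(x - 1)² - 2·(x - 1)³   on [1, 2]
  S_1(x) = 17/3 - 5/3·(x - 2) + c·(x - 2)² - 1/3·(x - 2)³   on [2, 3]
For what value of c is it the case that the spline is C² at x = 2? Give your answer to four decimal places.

-3.3333

S_0''(x) = 16/3 - 12·(x - 1), so S_0''(2) = -20/3. On the right, S_1''(2) = 2c, so c = -10/3.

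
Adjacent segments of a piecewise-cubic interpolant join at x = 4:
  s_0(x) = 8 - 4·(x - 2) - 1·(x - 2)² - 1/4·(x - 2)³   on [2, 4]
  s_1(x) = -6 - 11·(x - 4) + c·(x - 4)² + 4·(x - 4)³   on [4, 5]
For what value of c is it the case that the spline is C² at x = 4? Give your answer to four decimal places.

-2.5000

s_0''(x) = -2 - 3/2·(x - 2), so s_0''(4) = -5. On the right, s_1''(4) = 2c, so c = -5/2.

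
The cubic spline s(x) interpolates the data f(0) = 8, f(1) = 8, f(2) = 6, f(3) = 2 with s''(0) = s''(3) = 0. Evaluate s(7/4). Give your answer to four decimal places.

6.7250

Put M_i = s'' at the i-th knot. Here h = (1, 1, 1) and Δ = (0, -2, -4), so the interior equations h_(i-1)·M_(i-1) + 2(h_(i-1)+h_i)·M_i + h_i·M_(i+1) = 6(Δ_i − Δ_(i-1)) read
  1·M_0 + 4·M_1 + 1·M_2 = 6(Δ_1 - Δ_0) = -12
  1·M_1 + 4·M_2 + 1·M_3 = 6(Δ_2 - Δ_1) = -12
Natural end conditions: M_0 = M_3 = 0.
Forward elimination and back-substitution give M_0 = 0, M_1 = -12/5, M_2 = -12/5, M_3 = 0.
On [1, 2], s(x) = 8 - 4/5·(x - 1) - 6/5·(x - 1)² + 0·(x - 1)³.
With (x - 1) = 3/4: s(7/4) = 269/40.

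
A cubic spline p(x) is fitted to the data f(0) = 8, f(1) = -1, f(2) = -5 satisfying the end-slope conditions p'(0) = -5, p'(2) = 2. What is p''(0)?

-16

Write m_i for p''(x_i). With h_i = 1, 1 and divided differences Δ_i = -9, -4, the continuity of p' gives the tridiagonal system
  1·m_0 + 4·m_1 + 1·m_2 = 6(Δ_1 - Δ_0) = 30
Clamped end conditions give two more equations: 2h_0·m_0 + h_0·m_1 = 6(Δ_0 - p'(0)) = -24 and h_1·m_1 + 2h_1·m_2 = 6(p'(2) - Δ_1) = 36.
Solving the tridiagonal system: m_0 = -16, m_1 = 8, m_2 = 14.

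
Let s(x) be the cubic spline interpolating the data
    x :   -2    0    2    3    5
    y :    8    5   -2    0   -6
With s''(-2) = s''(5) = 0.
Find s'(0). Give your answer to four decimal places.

-3.7813

With m_i denoting the second derivative at x_i, h_i = 2, 2, 1, 2, and Δ_i = (y_(i+1) − y_i)/h_i = -3/2, -7/2, 2, -3:
  2·m_0 + 8·m_1 + 2·m_2 = 6(Δ_1 - Δ_0) = -12
  2·m_1 + 6·m_2 + 1·m_3 = 6(Δ_2 - Δ_1) = 33
  1·m_2 + 6·m_3 + 2·m_4 = 6(Δ_3 - Δ_2) = -30
Natural end conditions: m_0 = m_4 = 0.
Solving: m_0 = 0, m_1 = -219/64, m_2 = 123/16, m_3 = -201/32, m_4 = 0.
On [0, 2], s'(x) = b_1 + 2c_1·x + 3d_1·x² with b_1 = Δ_1 - h_1(2m_1 + m_2)/6 = -121/32, c_1 = m_1/2 = -219/128, d_1 = (m_2 - m_1)/(6h_1) = 237/256. So s'(0) = -121/32.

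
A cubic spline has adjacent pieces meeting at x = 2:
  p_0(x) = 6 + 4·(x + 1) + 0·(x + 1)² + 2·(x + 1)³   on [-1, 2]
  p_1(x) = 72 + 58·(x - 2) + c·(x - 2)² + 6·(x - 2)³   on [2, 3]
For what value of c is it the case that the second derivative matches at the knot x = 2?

18

p_0''(x) = 0 + 12·(x + 1), so p_0''(2) = 36. On the right, p_1''(2) = 2c, so c = 18.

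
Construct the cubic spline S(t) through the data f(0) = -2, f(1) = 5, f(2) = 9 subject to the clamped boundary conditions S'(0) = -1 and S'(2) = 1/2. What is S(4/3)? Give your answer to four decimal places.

Let σ_i = S''(x_i). Step sizes h_i = 1, 1; slopes of the chords Δ_i = (y_(i+1) - y_i)/h_i = 7, 4.
  1·σ_0 + 4·σ_1 + 1·σ_2 = 6(Δ_1 - Δ_0) = -18
Clamped end conditions give two more equations: 2h_0·σ_0 + h_0·σ_1 = 6(Δ_0 - S'(0)) = 48 and h_1·σ_1 + 2h_1·σ_2 = 6(S'(2) - Δ_1) = -21.
Forward elimination and back-substitution give σ_0 = 117/4, σ_1 = -21/2, σ_2 = -21/4.
On [1, 2], S(t) = 5 + 67/8·(t - 1) - 21/4·(t - 1)² + 7/8·(t - 1)³.
With (t - 1) = 1/3: S(4/3) = 391/54.

7.2407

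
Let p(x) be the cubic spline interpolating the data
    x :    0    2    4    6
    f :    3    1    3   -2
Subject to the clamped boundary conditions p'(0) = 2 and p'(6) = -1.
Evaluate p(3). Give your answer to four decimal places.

2.1250

With m_i denoting the second derivative at x_i, h_i = 2, 2, 2, and Δ_i = (y_(i+1) − y_i)/h_i = -1, 1, -5/2:
  2·m_0 + 8·m_1 + 2·m_2 = 6(Δ_1 - Δ_0) = 12
  2·m_1 + 8·m_2 + 2·m_3 = 6(Δ_2 - Δ_1) = -21
Clamped end conditions give two more equations: 2h_0·m_0 + h_0·m_1 = 6(Δ_0 - p'(0)) = -18 and h_2·m_2 + 2h_2·m_3 = 6(p'(6) - Δ_2) = 9.
Forward elimination and back-substitution give m_0 = -67/10, m_1 = 22/5, m_2 = -49/10, m_3 = 47/10.
On [2, 4], p(x) = 1 - 3/10·(x - 2) + 11/5·(x - 2)² - 31/40·(x - 2)³.
With (x - 2) = 1: p(3) = 17/8.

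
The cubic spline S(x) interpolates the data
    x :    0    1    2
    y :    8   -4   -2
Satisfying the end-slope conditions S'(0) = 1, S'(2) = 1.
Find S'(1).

With m_i denoting the second derivative at x_i, h_i = 1, 1, and Δ_i = (y_(i+1) − y_i)/h_i = -12, 2:
  1·m_0 + 4·m_1 + 1·m_2 = 6(Δ_1 - Δ_0) = 84
Clamped end conditions give two more equations: 2h_0·m_0 + h_0·m_1 = 6(Δ_0 - S'(0)) = -78 and h_1·m_1 + 2h_1·m_2 = 6(S'(2) - Δ_1) = -6.
Hence m_0 = -60, m_1 = 42, m_2 = -24.
On [1, 2], S'(x) = b_1 + 2c_1·(x - 1) + 3d_1·(x - 1)² with b_1 = Δ_1 - h_1(2m_1 + m_2)/6 = -8, c_1 = m_1/2 = 21, d_1 = (m_2 - m_1)/(6h_1) = -11. So S'(1) = -8.

-8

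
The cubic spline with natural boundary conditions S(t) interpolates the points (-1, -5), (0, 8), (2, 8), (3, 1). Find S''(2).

Write M_i for S''(x_i). With h_i = 1, 2, 1 and divided differences Δ_i = 13, 0, -7, the continuity of S' gives the tridiagonal system
  1·M_0 + 6·M_1 + 2·M_2 = 6(Δ_1 - Δ_0) = -78
  2·M_1 + 6·M_2 + 1·M_3 = 6(Δ_2 - Δ_1) = -42
Natural end conditions: M_0 = M_3 = 0.
Forward elimination and back-substitution give M_0 = 0, M_1 = -12, M_2 = -3, M_3 = 0.

-3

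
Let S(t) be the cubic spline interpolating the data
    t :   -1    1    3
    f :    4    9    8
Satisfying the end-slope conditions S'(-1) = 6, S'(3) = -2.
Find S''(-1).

Write σ_i for S''(x_i). With h_i = 2, 2 and divided differences Δ_i = 5/2, -1/2, the continuity of S' gives the tridiagonal system
  2·σ_0 + 8·σ_1 + 2·σ_2 = 6(Δ_1 - Δ_0) = -18
Clamped end conditions give two more equations: 2h_0·σ_0 + h_0·σ_1 = 6(Δ_0 - S'(-1)) = -21 and h_1·σ_1 + 2h_1·σ_2 = 6(S'(3) - Δ_1) = -9.
Solving the tridiagonal system: σ_0 = -5, σ_1 = -1/2, σ_2 = -2.

-5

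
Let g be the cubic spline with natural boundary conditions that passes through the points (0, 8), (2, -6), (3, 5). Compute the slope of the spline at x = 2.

5

Put M_i = g'' at the i-th knot. Here h = (2, 1) and Δ = (-7, 11), so the interior equations h_(i-1)·M_(i-1) + 2(h_(i-1)+h_i)·M_i + h_i·M_(i+1) = 6(Δ_i − Δ_(i-1)) read
  2·M_0 + 6·M_1 + 1·M_2 = 6(Δ_1 - Δ_0) = 108
Natural end conditions: M_0 = M_2 = 0.
Solving: M_0 = 0, M_1 = 18, M_2 = 0.
On [2, 3], g'(x) = b_1 + 2c_1·(x - 2) + 3d_1·(x - 2)² with b_1 = Δ_1 - h_1(2M_1 + M_2)/6 = 5, c_1 = M_1/2 = 9, d_1 = (M_2 - M_1)/(6h_1) = -3. So g'(2) = 5.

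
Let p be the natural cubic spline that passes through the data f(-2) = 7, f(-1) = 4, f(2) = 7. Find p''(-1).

With m_i denoting the second derivative at x_i, h_i = 1, 3, and Δ_i = (y_(i+1) − y_i)/h_i = -3, 1:
  1·m_0 + 8·m_1 + 3·m_2 = 6(Δ_1 - Δ_0) = 24
Natural end conditions: m_0 = m_2 = 0.
Solving the tridiagonal system: m_0 = 0, m_1 = 3, m_2 = 0.

3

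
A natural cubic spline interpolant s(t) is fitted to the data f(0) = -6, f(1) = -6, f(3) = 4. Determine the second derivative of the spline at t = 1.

Write M_i for s''(x_i). With h_i = 1, 2 and divided differences Δ_i = 0, 5, the continuity of s' gives the tridiagonal system
  1·M_0 + 6·M_1 + 2·M_2 = 6(Δ_1 - Δ_0) = 30
Natural end conditions: M_0 = M_2 = 0.
Hence M_0 = 0, M_1 = 5, M_2 = 0.

5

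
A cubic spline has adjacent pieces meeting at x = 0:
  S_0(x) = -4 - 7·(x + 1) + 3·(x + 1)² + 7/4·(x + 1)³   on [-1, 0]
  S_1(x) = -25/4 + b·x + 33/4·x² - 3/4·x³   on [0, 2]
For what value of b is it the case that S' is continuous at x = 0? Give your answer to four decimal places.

4.2500

S_0'(x) = -7 + 6·(x + 1) + 21/4·(x + 1)², so S_0'(0) = 17/4. On the right, S_1'(0) = b, so b = 17/4.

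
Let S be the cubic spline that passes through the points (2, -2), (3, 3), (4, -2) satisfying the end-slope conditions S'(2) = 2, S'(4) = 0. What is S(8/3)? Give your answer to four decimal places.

Write σ_i for S''(x_i). With h_i = 1, 1 and divided differences Δ_i = 5, -5, the continuity of S' gives the tridiagonal system
  1·σ_0 + 4·σ_1 + 1·σ_2 = 6(Δ_1 - Δ_0) = -60
Clamped end conditions give two more equations: 2h_0·σ_0 + h_0·σ_1 = 6(Δ_0 - S'(2)) = 18 and h_1·σ_1 + 2h_1·σ_2 = 6(S'(4) - Δ_1) = 30.
Hence σ_0 = 23, σ_1 = -28, σ_2 = 29.
On [2, 3], S(t) = -2 + 2·(t - 2) + 23/2·(t - 2)² - 17/2·(t - 2)³.
With (t - 2) = 2/3: S(8/3) = 52/27.

1.9259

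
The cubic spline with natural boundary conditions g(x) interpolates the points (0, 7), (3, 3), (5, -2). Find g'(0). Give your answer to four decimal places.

Write σ_i for g''(x_i). With h_i = 3, 2 and divided differences Δ_i = -4/3, -5/2, the continuity of g' gives the tridiagonal system
  3·σ_0 + 10·σ_1 + 2·σ_2 = 6(Δ_1 - Δ_0) = -7
Natural end conditions: σ_0 = σ_2 = 0.
Forward elimination and back-substitution give σ_0 = 0, σ_1 = -7/10, σ_2 = 0.
On [0, 3], g'(x) = b_0 + 2c_0·x + 3d_0·x² with b_0 = Δ_0 - h_0(2σ_0 + σ_1)/6 = -59/60, c_0 = σ_0/2 = 0, d_0 = (σ_1 - σ_0)/(6h_0) = -7/180. So g'(0) = -59/60.

-0.9833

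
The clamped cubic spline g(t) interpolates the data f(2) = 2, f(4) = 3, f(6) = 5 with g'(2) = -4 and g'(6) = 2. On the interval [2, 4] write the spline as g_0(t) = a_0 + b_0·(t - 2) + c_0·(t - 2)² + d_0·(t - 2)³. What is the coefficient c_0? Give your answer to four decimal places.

With M_i denoting the second derivative at x_i, h_i = 2, 2, and Δ_i = (y_(i+1) − y_i)/h_i = 1/2, 1:
  2·M_0 + 8·M_1 + 2·M_2 = 6(Δ_1 - Δ_0) = 3
Clamped end conditions give two more equations: 2h_0·M_0 + h_0·M_1 = 6(Δ_0 - g'(2)) = 27 and h_1·M_1 + 2h_1·M_2 = 6(g'(6) - Δ_1) = 6.
Solving the tridiagonal system: M_0 = 63/8, M_1 = -9/4, M_2 = 21/8.
On [2, 4], with g_0(t) = a_0 + b_0·(t - 2) + c_0·(t - 2)² + d_0·(t - 2)³: c_0 = M_0/2 = 63/16, d_0 = (M_1 - M_0)/(6h_0) = -27/32, b_0 = Δ_0 - h_0(2M_0 + M_1)/6 = -4.

3.9375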